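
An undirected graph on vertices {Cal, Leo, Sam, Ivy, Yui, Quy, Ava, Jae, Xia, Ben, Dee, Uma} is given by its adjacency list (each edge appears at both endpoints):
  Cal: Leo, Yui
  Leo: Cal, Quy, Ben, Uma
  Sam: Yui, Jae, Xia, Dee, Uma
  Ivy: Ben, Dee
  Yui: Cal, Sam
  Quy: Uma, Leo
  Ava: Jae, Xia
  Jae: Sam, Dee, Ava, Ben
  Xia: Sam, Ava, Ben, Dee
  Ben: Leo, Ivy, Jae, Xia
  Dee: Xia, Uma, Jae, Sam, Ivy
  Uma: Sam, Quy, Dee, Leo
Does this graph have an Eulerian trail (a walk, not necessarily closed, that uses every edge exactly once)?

Degrees: Cal:2, Leo:4, Sam:5, Ivy:2, Yui:2, Quy:2, Ava:2, Jae:4, Xia:4, Ben:4, Dee:5, Uma:4
Odd-degree vertices: Sam, Dee (2 total).
With 2 odd-degree vertices and all edges in one connected piece, an Eulerian trail exists (from Sam to Dee).

Yes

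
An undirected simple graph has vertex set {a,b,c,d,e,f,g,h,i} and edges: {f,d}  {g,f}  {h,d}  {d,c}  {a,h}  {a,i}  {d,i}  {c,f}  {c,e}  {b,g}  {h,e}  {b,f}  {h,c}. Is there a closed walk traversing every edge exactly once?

Yes

Degrees: a:2, b:2, c:4, d:4, e:2, f:4, g:2, h:4, i:2
All degrees are even and the non-isolated vertices are connected — an Eulerian circuit exists.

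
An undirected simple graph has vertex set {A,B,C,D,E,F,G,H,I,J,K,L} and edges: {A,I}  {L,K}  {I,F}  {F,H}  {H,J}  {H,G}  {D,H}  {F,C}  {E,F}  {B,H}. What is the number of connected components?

Component: {K, L}
Component: {A, B, C, D, E, F, G, H, I, J}

2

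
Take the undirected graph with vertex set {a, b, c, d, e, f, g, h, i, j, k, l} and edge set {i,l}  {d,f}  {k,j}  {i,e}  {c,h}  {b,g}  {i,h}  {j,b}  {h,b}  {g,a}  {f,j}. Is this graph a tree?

Yes

The graph has 12 vertices and 11 edges.
It is connected with exactly 11 edges, hence acyclic — it is a tree.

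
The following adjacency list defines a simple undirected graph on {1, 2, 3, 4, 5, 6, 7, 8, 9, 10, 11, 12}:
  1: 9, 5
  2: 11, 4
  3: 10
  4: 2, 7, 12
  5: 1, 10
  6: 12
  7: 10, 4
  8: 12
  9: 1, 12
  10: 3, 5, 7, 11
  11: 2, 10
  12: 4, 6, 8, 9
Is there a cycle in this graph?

|V| = 12, |E| = 13, number of components = 1.
One cycle is 1-9-12-4-2-11-10-5-1.

Yes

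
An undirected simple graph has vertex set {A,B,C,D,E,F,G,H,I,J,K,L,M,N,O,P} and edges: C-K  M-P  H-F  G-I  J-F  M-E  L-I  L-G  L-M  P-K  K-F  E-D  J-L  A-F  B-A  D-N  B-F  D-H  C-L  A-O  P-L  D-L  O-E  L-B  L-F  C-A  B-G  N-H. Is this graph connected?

A breadth-first search from A visits A, F, O, C, B, K, J, H, L, E, G, P, N, D, I, M — all 16 vertices — so the graph is connected.

Yes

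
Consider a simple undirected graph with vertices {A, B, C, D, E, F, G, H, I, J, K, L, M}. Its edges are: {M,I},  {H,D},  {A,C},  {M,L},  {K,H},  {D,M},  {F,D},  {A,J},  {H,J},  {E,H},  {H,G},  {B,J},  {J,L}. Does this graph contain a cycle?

Yes

The graph has 13 vertices, 13 edges, and 1 connected component.
One cycle is J-H-D-M-L-J.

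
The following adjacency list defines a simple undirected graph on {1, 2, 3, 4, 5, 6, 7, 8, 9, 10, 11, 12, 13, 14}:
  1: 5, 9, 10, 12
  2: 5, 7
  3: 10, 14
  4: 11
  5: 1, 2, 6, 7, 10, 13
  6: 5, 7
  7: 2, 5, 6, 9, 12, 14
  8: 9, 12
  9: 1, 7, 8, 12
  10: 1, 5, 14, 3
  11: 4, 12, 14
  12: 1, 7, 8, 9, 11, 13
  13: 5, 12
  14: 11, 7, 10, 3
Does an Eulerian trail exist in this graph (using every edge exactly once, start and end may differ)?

Degrees: 1:4, 2:2, 3:2, 4:1, 5:6, 6:2, 7:6, 8:2, 9:4, 10:4, 11:3, 12:6, 13:2, 14:4
Odd-degree vertices: 4, 11 (2 total).
With 2 odd-degree vertices and all edges in one connected piece, an Eulerian trail exists (from 4 to 11).

Yes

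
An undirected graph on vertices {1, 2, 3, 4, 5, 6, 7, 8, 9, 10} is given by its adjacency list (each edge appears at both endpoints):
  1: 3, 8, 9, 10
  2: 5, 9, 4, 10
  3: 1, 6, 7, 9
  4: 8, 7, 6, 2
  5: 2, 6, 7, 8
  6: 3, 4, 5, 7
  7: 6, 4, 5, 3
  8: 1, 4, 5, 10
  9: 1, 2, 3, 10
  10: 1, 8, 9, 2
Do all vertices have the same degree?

Degrees: 1:4, 2:4, 3:4, 4:4, 5:4, 6:4, 7:4, 8:4, 9:4, 10:4
Every vertex has degree 4, so the graph is 4-regular.

Yes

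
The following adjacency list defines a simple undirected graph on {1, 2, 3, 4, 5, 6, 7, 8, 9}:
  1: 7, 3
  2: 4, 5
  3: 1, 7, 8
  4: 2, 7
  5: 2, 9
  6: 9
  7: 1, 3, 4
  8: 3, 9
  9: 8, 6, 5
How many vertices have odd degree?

Degrees: 1:2, 2:2, 3:3, 4:2, 5:2, 6:1, 7:3, 8:2, 9:3
Odd-degree vertices: 3, 6, 7, 9.

4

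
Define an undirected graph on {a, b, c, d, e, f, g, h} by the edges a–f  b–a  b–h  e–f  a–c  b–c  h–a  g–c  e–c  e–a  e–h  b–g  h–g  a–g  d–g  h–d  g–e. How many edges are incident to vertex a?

Neighbors of a: b, c, e, f, g, h.

6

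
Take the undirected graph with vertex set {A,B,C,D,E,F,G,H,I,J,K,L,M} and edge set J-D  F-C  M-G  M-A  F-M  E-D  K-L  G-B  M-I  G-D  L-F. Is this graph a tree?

|V| = 13, |E| = 11.
It splits into 2 components, so it cannot be a tree.

No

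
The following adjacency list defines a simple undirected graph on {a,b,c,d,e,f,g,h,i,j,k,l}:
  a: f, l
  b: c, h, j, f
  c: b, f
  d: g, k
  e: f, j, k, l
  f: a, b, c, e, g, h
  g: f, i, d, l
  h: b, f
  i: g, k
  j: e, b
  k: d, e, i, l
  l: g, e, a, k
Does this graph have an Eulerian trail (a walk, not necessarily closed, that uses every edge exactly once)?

Yes

Degrees: a:2, b:4, c:2, d:2, e:4, f:6, g:4, h:2, i:2, j:2, k:4, l:4
Odd-degree vertices: none (0 total).
The non-isolated vertices are connected and exactly 0 have odd degree, so an Eulerian trail exists.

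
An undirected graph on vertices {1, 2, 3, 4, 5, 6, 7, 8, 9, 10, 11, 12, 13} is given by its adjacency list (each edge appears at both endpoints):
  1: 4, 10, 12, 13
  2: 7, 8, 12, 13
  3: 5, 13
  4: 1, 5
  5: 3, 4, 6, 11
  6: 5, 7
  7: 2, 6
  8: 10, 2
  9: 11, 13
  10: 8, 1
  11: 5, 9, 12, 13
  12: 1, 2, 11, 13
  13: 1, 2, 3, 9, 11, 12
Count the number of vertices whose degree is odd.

Degrees: 1:4, 2:4, 3:2, 4:2, 5:4, 6:2, 7:2, 8:2, 9:2, 10:2, 11:4, 12:4, 13:6
Odd-degree vertices: none.

0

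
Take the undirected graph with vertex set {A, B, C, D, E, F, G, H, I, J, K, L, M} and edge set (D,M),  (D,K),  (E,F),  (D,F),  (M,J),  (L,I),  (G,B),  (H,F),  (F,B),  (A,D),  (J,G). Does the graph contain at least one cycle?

|V| = 13, |E| = 11, number of components = 3.
Since 11 > 13 - 3, a cycle must exist; for instance D-F-B-G-J-M-D.

Yes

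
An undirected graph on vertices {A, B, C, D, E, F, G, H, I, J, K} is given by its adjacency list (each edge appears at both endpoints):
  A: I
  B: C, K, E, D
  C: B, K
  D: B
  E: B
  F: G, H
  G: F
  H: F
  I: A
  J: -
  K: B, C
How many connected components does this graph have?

Component: {J}
Component: {A, I}
Component: {F, G, H}
Component: {B, C, D, E, K}

4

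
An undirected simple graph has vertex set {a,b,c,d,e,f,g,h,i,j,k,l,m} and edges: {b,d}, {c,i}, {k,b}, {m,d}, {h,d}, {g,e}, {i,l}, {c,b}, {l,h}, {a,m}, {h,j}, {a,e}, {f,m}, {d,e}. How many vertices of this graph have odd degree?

8

Degrees: a:2, b:3, c:2, d:4, e:3, f:1, g:1, h:3, i:2, j:1, k:1, l:2, m:3
Odd-degree vertices: b, e, f, g, h, j, k, m.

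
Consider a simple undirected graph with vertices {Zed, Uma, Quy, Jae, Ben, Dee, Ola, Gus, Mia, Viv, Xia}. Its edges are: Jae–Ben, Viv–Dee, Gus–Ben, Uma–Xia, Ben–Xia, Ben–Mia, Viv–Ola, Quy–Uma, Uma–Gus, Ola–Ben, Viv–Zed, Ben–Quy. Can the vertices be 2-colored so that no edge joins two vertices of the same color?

A valid 2-coloring puts {Uma, Ben, Viv} on one side and {Zed, Quy, Jae, Dee, Ola, Gus, Mia, Xia} on the other; every edge crosses between the two sides.

Yes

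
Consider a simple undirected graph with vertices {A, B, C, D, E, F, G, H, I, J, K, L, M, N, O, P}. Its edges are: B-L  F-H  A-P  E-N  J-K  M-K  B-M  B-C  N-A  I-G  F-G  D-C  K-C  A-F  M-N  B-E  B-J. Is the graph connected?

No

Component: {O}
Component: {A, B, C, D, E, F, G, H, I, J, K, L, M, N, P}
No edge joins these 2 groups, so the graph is disconnected.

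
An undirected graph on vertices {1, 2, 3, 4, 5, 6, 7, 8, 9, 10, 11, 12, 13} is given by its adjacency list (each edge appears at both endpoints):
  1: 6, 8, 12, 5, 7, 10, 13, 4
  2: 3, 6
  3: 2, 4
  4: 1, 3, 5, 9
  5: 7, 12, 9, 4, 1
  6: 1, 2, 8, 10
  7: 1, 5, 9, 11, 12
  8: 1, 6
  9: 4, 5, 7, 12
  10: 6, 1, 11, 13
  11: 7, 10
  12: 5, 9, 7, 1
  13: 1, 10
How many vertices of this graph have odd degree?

2

Degrees: 1:8, 2:2, 3:2, 4:4, 5:5, 6:4, 7:5, 8:2, 9:4, 10:4, 11:2, 12:4, 13:2
Odd-degree vertices: 5, 7.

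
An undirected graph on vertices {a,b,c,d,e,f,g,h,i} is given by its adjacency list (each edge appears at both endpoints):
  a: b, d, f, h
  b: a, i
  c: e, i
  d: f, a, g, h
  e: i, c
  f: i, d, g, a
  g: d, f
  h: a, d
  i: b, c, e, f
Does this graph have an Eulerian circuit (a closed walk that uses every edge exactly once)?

Degrees: a:4, b:2, c:2, d:4, e:2, f:4, g:2, h:2, i:4
All degrees are even and the non-isolated vertices are connected — an Eulerian circuit exists.

Yes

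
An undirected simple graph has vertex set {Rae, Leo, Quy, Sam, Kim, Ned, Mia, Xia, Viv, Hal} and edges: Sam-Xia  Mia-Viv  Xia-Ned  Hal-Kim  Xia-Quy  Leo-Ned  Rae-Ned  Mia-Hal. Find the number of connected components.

Component: {Kim, Mia, Viv, Hal}
Component: {Rae, Leo, Quy, Sam, Ned, Xia}

2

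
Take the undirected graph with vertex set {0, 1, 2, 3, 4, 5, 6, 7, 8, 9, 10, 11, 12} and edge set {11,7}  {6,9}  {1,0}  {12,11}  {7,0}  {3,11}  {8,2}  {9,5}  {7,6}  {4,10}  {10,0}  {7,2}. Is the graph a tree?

|V| = 13, |E| = 12.
Connected and |E| = |V| - 1, which characterizes a tree.

Yes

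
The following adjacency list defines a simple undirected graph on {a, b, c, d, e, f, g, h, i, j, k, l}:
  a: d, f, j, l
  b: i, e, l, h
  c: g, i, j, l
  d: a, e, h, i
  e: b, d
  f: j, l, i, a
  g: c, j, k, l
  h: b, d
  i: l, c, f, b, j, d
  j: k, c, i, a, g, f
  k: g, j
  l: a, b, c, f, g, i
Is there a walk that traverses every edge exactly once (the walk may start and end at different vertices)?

Degrees: a:4, b:4, c:4, d:4, e:2, f:4, g:4, h:2, i:6, j:6, k:2, l:6
Odd-degree vertices: none (0 total).
The non-isolated vertices are connected and exactly 0 have odd degree, so an Eulerian trail exists.

Yes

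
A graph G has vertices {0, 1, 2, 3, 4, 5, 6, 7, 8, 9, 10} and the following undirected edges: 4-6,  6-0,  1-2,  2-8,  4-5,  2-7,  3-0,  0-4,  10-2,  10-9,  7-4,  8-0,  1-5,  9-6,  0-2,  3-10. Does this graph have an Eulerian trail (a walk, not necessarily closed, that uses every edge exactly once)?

Degrees: 0:5, 1:2, 2:5, 3:2, 4:4, 5:2, 6:3, 7:2, 8:2, 9:2, 10:3
Odd-degree vertices: 0, 2, 6, 10 (4 total).
With 4 odd-degree vertices (more than two), no single trail can use every edge.

No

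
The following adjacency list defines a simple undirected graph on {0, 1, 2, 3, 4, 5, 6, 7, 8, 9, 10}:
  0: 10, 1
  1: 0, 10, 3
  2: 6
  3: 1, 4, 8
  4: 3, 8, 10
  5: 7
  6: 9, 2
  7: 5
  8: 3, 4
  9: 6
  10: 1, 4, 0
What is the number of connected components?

Component: {5, 7}
Component: {2, 6, 9}
Component: {0, 1, 3, 4, 8, 10}

3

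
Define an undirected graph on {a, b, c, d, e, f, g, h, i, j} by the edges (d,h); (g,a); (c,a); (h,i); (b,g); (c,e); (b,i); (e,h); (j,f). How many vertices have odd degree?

4

Degrees: a:2, b:2, c:2, d:1, e:2, f:1, g:2, h:3, i:2, j:1
Odd-degree vertices: d, f, h, j.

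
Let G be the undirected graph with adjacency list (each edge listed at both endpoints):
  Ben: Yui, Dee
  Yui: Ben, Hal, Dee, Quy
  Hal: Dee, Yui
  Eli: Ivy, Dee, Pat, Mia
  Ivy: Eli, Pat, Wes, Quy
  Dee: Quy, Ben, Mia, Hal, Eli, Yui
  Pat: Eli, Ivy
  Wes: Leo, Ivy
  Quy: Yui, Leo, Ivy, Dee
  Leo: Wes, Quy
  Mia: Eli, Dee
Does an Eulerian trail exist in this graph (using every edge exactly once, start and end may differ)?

Yes

Degrees: Ben:2, Yui:4, Hal:2, Eli:4, Ivy:4, Dee:6, Pat:2, Wes:2, Quy:4, Leo:2, Mia:2
Odd-degree vertices: none (0 total).
The non-isolated vertices are connected and exactly 0 have odd degree, so an Eulerian trail exists.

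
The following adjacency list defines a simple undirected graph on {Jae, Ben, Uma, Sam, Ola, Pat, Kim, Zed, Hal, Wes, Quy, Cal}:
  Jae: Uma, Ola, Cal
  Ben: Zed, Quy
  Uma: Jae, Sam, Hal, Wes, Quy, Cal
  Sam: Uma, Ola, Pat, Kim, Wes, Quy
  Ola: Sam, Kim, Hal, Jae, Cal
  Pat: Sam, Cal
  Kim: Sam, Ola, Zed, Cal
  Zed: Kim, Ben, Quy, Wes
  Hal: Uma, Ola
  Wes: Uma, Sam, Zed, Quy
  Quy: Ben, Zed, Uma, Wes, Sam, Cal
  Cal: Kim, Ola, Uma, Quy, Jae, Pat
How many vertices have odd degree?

2

Degrees: Jae:3, Ben:2, Uma:6, Sam:6, Ola:5, Pat:2, Kim:4, Zed:4, Hal:2, Wes:4, Quy:6, Cal:6
Odd-degree vertices: Jae, Ola.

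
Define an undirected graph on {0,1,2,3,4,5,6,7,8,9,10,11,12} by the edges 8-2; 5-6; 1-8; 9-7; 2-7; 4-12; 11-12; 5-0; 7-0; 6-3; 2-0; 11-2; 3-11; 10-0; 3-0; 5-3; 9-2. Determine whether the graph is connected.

A breadth-first search from 0 visits 0, 3, 5, 10, 7, 2, 11, 6, 9, 8, 12, 1, 4 — all 13 vertices — so the graph is connected.

Yes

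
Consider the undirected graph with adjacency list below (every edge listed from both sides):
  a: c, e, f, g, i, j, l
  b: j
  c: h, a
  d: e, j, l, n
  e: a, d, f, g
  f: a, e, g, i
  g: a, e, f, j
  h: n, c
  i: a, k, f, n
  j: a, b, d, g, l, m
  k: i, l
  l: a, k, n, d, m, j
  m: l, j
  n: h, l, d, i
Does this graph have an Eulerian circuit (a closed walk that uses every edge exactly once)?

No

Degrees: a:7, b:1, c:2, d:4, e:4, f:4, g:4, h:2, i:4, j:6, k:2, l:6, m:2, n:4
Vertices with odd degree: a, b. An Eulerian circuit requires all degrees even.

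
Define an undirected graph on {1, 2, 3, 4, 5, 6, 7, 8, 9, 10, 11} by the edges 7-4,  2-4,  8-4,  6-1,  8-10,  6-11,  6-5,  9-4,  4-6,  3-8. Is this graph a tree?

Yes

|V| = 11, |E| = 10.
Connected and |E| = |V| - 1, which characterizes a tree.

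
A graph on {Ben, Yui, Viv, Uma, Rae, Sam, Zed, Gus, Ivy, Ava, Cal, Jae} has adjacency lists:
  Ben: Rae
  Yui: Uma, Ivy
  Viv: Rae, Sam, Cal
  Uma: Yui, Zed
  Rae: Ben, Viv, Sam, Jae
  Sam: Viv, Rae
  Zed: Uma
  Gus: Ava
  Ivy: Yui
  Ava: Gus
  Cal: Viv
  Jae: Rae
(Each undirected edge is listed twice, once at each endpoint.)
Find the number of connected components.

Component: {Gus, Ava}
Component: {Yui, Uma, Zed, Ivy}
Component: {Ben, Viv, Rae, Sam, Cal, Jae}

3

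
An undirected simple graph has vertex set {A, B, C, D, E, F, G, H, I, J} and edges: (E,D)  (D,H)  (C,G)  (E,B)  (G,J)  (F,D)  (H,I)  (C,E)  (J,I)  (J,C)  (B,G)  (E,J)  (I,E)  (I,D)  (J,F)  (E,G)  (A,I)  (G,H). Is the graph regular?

Degrees: A:1, B:2, C:3, D:4, E:6, F:2, G:5, H:3, I:5, J:5
Vertex A has degree 1 while E has degree 6, so the graph is not regular.

No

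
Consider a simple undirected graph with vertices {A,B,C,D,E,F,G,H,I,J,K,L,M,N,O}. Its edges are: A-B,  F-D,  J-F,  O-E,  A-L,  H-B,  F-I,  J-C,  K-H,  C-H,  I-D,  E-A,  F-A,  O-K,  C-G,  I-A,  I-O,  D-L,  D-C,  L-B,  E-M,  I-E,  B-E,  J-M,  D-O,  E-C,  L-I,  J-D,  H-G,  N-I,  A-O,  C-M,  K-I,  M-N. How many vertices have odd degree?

Degrees: A:6, B:4, C:6, D:6, E:6, F:4, G:2, H:4, I:8, J:4, K:3, L:4, M:4, N:2, O:5
Odd-degree vertices: K, O.

2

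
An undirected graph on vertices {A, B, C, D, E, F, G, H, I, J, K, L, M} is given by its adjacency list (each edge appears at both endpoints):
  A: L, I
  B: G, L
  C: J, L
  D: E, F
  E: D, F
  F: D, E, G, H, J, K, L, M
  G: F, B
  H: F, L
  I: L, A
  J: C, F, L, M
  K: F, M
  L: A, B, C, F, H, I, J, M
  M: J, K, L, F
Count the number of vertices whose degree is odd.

Degrees: A:2, B:2, C:2, D:2, E:2, F:8, G:2, H:2, I:2, J:4, K:2, L:8, M:4
Odd-degree vertices: none.

0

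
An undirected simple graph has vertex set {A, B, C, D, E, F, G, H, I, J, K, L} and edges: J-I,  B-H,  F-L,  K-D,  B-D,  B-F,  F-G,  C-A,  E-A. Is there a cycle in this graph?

No

|V| = 12, |E| = 9, number of components = 3.
Since 9 = 12 - 3, the graph is a forest and contains no cycle.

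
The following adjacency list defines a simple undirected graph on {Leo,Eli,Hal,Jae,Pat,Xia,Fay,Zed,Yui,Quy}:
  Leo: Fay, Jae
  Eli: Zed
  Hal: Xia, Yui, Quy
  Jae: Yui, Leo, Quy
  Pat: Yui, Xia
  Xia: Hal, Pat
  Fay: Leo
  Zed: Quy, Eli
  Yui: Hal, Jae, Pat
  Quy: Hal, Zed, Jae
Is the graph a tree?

The graph has 10 vertices and 11 edges.
A tree on 10 vertices has exactly 9 edges; this graph has 11, so it contains a cycle and is not a tree.

No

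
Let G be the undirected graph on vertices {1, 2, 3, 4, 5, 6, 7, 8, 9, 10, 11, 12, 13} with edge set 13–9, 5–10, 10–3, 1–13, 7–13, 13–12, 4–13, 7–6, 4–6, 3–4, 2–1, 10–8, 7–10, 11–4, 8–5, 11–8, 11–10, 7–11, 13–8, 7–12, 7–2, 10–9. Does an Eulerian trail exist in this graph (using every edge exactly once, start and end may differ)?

Yes

Degrees: 1:2, 2:2, 3:2, 4:4, 5:2, 6:2, 7:6, 8:4, 9:2, 10:6, 11:4, 12:2, 13:6
Odd-degree vertices: none (0 total).
With 0 odd-degree vertices and all edges in one connected piece, an Eulerian trail exists.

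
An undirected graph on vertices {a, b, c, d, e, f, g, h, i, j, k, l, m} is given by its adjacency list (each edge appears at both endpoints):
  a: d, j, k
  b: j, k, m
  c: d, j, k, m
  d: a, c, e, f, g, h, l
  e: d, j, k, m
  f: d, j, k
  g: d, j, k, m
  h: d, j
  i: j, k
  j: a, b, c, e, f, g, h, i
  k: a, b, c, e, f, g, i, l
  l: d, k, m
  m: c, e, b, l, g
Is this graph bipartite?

A valid 2-coloring puts {d, j, k, m} on one side and {a, b, c, e, f, g, h, i, l} on the other; every edge crosses between the two sides.

Yes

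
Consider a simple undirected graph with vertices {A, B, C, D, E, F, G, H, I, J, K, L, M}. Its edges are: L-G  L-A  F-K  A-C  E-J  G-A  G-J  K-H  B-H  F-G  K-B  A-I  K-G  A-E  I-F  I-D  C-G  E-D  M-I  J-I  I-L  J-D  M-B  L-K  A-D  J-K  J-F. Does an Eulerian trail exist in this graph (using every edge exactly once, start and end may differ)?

Degrees: A:6, B:3, C:2, D:4, E:3, F:4, G:6, H:2, I:6, J:6, K:6, L:4, M:2
Odd-degree vertices: B, E (2 total).
With 2 odd-degree vertices and all edges in one connected piece, an Eulerian trail exists (from B to E).

Yes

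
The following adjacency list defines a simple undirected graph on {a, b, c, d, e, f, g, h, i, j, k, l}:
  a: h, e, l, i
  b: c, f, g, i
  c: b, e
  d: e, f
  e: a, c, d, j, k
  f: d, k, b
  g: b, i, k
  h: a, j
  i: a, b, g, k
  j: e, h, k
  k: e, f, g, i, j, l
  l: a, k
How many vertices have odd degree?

4

Degrees: a:4, b:4, c:2, d:2, e:5, f:3, g:3, h:2, i:4, j:3, k:6, l:2
Odd-degree vertices: e, f, g, j.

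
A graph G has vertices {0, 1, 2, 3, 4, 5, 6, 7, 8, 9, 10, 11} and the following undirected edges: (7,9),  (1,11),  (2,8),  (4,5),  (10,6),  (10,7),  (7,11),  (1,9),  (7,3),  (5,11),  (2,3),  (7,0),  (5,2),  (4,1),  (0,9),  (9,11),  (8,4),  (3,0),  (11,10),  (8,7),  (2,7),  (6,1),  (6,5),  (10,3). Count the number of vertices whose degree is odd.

6

Degrees: 0:3, 1:4, 2:4, 3:4, 4:3, 5:4, 6:3, 7:7, 8:3, 9:4, 10:4, 11:5
Odd-degree vertices: 0, 4, 6, 7, 8, 11.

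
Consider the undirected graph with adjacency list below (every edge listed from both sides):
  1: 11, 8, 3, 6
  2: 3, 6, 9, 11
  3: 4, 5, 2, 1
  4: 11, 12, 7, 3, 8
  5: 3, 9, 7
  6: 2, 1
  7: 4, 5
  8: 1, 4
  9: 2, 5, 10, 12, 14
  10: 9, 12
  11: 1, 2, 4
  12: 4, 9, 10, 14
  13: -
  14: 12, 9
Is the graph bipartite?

No

The cycle 9-12-14-9 has length 3, which is odd, so the graph is not bipartite.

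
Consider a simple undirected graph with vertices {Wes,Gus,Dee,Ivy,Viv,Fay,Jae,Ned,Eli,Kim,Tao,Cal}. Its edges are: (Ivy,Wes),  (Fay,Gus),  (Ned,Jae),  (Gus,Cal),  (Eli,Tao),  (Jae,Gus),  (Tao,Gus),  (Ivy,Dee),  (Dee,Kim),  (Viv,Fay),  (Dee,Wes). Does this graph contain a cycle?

The graph has 12 vertices, 11 edges, and 2 connected components.
One cycle is Wes-Dee-Ivy-Wes.

Yes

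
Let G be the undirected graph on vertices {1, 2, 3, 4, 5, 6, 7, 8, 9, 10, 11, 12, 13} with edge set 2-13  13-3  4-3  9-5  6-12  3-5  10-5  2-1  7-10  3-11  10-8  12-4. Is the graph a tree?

|V| = 13, |E| = 12.
Connected and |E| = |V| - 1, which characterizes a tree.

Yes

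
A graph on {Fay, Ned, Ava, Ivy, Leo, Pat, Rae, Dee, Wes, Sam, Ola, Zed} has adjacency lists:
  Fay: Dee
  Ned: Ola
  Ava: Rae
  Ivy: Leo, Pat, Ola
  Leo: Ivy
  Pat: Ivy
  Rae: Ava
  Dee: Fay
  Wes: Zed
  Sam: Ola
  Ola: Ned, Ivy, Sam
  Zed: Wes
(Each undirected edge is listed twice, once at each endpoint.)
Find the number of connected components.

4

Component: {Fay, Dee}
Component: {Ava, Rae}
Component: {Wes, Zed}
Component: {Ned, Ivy, Leo, Pat, Sam, Ola}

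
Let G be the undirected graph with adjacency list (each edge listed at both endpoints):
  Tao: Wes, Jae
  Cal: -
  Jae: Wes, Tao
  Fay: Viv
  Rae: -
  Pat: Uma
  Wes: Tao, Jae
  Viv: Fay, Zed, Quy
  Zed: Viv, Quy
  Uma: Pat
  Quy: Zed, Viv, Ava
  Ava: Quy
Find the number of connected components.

Component: {Cal}
Component: {Rae}
Component: {Pat, Uma}
Component: {Tao, Jae, Wes}
Component: {Fay, Viv, Zed, Quy, Ava}

5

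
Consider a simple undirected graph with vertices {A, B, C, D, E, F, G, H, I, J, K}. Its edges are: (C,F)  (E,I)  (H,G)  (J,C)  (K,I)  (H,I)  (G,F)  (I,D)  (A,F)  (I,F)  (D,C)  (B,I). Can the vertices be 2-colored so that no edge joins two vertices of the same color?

Yes

Color {B, D, E, F, H, J, K} black and {A, C, G, I} white. No edge joins two same-colored vertices, so the graph is bipartite.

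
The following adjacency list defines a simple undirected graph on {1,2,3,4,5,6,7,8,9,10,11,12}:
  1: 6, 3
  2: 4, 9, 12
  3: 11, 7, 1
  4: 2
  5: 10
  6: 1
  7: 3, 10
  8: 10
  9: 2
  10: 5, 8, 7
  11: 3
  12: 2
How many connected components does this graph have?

2

Component: {2, 4, 9, 12}
Component: {1, 3, 5, 6, 7, 8, 10, 11}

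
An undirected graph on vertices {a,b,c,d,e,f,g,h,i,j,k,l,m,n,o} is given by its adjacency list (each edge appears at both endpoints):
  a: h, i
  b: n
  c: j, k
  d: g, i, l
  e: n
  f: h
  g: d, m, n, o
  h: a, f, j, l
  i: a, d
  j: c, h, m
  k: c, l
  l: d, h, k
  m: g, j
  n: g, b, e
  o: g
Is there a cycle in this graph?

Yes

|V| = 15, |E| = 17, number of components = 1.
One cycle is h-l-d-g-m-j-h.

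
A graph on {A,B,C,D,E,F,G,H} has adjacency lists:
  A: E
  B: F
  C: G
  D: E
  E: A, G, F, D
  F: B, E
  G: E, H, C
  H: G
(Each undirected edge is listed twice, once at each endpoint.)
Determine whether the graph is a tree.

Yes

|V| = 8, |E| = 7.
It is connected with exactly 7 edges, hence acyclic — it is a tree.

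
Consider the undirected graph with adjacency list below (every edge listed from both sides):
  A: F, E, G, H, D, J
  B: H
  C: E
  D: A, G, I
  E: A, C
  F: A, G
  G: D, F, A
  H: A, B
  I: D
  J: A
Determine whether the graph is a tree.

No

|V| = 10, |E| = 11.
Connected but with 11 > 9 edges, so it has a cycle and is not a tree.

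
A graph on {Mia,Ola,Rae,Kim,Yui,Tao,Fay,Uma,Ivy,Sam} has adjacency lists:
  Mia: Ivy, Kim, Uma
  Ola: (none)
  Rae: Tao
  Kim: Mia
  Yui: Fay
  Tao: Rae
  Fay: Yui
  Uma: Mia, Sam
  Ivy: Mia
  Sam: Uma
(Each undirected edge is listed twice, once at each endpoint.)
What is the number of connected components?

4

Component: {Ola}
Component: {Rae, Tao}
Component: {Yui, Fay}
Component: {Mia, Kim, Uma, Ivy, Sam}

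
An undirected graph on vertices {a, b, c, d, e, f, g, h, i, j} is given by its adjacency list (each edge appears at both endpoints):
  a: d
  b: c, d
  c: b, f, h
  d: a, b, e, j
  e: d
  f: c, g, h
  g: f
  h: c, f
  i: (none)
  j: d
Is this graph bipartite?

No

h-f-c-h is an odd cycle (length 3), and a bipartite graph can contain only even cycles.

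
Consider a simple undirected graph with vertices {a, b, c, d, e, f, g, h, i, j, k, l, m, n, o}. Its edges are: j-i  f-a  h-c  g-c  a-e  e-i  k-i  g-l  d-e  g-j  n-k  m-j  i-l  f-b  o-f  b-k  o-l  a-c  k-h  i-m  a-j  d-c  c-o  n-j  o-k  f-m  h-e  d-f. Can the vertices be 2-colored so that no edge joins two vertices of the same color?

j-m-i-j is an odd cycle (length 3), and a bipartite graph can contain only even cycles.

No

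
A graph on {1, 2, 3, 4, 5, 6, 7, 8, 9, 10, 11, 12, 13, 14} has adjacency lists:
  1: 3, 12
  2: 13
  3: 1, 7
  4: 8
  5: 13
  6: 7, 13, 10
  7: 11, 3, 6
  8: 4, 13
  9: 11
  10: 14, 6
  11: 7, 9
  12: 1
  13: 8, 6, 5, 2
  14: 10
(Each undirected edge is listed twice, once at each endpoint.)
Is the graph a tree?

|V| = 14, |E| = 13.
It is connected with exactly 13 edges, hence acyclic — it is a tree.

Yes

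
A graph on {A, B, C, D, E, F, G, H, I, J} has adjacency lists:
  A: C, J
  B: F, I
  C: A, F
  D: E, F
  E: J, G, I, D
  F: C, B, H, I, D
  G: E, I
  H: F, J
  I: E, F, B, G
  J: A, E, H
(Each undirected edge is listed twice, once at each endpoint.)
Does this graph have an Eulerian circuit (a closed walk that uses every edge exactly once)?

No

Degrees: A:2, B:2, C:2, D:2, E:4, F:5, G:2, H:2, I:4, J:3
F, J have odd degree; an Eulerian circuit needs every degree to be even, so none exists.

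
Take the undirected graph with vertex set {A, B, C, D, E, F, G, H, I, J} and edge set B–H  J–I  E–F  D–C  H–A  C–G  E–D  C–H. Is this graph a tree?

The graph has 10 vertices and 8 edges.
It is not connected, so it is not a tree.

No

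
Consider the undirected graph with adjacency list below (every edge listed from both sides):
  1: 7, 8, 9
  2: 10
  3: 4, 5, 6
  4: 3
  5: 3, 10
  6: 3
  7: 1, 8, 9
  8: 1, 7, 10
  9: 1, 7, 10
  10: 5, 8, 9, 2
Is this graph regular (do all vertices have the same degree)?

No

Degrees: 1:3, 2:1, 3:3, 4:1, 5:2, 6:1, 7:3, 8:3, 9:3, 10:4
Vertex 2 has degree 1 while 10 has degree 4, so the graph is not regular.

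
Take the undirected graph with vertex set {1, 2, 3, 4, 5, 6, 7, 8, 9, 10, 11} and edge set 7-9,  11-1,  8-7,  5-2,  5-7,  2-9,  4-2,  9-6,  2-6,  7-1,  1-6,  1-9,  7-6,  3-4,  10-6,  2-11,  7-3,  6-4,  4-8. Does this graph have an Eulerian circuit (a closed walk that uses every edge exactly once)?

Degrees: 1:4, 2:5, 3:2, 4:4, 5:2, 6:6, 7:6, 8:2, 9:4, 10:1, 11:2
2, 10 have odd degree; an Eulerian circuit needs every degree to be even, so none exists.

No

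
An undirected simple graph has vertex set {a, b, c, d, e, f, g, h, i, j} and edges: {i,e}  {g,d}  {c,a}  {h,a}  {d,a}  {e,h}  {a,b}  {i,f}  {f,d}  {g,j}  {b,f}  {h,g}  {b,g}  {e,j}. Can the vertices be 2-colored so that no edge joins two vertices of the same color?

Color {b, c, d, h, i, j} black and {a, e, f, g} white. No edge joins two same-colored vertices, so the graph is bipartite.

Yes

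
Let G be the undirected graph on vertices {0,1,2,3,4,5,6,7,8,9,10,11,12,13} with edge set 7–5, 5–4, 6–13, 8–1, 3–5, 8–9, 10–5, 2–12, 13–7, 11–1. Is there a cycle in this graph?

No

|V| = 14, |E| = 10, number of components = 4.
A forest on 14 vertices with 4 components has exactly 10 edges, which matches — so no cycle.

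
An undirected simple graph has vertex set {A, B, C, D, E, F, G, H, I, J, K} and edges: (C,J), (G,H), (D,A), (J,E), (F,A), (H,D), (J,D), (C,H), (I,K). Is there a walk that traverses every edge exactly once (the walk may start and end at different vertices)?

No

Degrees: A:2, B:0, C:2, D:3, E:1, F:1, G:1, H:3, I:1, J:3, K:1
Odd-degree vertices: D, E, F, G, H, I, J, K (8 total).
An Eulerian trail requires 0 or 2 odd-degree vertices; here there are 8.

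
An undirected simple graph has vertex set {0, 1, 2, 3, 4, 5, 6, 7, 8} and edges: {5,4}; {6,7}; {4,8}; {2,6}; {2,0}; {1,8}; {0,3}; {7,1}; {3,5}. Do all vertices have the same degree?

Degrees: 0:2, 1:2, 2:2, 3:2, 4:2, 5:2, 6:2, 7:2, 8:2
All degrees equal 2; the graph is regular.

Yes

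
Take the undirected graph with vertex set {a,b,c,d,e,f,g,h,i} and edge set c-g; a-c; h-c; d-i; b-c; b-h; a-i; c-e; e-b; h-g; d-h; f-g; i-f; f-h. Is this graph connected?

Starting from a and exploring outward reaches every vertex (a, c, i, e, g, h, b, d, f); the graph is connected.

Yes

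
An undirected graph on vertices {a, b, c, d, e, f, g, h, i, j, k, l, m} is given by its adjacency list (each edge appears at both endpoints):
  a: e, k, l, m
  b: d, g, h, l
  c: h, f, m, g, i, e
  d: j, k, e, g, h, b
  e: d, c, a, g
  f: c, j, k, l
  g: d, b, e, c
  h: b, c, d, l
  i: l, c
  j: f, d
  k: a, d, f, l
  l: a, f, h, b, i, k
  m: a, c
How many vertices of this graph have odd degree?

Degrees: a:4, b:4, c:6, d:6, e:4, f:4, g:4, h:4, i:2, j:2, k:4, l:6, m:2
Odd-degree vertices: none.

0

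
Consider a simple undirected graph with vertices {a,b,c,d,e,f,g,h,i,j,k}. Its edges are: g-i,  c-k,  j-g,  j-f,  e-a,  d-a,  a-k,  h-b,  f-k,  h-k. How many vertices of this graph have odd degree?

6

Degrees: a:3, b:1, c:1, d:1, e:1, f:2, g:2, h:2, i:1, j:2, k:4
Odd-degree vertices: a, b, c, d, e, i.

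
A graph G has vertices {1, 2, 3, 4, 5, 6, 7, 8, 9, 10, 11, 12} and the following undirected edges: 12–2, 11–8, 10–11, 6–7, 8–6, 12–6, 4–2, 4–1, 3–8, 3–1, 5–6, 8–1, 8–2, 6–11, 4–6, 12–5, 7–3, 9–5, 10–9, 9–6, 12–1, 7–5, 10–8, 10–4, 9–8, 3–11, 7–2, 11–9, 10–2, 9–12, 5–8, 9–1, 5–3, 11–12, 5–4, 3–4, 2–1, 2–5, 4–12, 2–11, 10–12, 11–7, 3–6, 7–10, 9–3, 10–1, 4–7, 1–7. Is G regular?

Degrees: 1:8, 2:8, 3:8, 4:8, 5:8, 6:8, 7:8, 8:8, 9:8, 10:8, 11:8, 12:8
Every vertex has degree 8, so the graph is 8-regular.

Yes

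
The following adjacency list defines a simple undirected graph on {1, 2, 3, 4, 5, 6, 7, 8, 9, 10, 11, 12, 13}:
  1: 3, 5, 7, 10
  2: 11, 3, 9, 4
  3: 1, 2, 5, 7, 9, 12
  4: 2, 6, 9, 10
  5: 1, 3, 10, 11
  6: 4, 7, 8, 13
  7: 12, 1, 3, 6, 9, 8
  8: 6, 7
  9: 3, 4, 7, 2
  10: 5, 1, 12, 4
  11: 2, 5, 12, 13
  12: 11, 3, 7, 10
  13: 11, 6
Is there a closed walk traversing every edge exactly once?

Yes

Degrees: 1:4, 2:4, 3:6, 4:4, 5:4, 6:4, 7:6, 8:2, 9:4, 10:4, 11:4, 12:4, 13:2
All degrees are even and the non-isolated vertices are connected — an Eulerian circuit exists.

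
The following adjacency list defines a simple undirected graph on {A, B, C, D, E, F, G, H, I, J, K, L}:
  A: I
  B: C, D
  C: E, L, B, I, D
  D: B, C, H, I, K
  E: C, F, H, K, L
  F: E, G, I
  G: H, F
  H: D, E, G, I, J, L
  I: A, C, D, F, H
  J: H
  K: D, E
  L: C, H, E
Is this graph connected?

A breadth-first search from A visits A, I, H, F, D, C, L, J, G, E, B, K — all 12 vertices — so the graph is connected.

Yes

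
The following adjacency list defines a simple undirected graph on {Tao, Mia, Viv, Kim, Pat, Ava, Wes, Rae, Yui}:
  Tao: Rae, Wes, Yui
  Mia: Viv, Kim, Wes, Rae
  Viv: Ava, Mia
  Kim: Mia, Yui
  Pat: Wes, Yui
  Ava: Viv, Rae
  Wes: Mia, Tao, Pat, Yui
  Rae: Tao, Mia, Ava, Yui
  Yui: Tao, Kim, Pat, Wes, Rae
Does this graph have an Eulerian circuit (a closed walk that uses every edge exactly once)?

No

Degrees: Tao:3, Mia:4, Viv:2, Kim:2, Pat:2, Ava:2, Wes:4, Rae:4, Yui:5
Vertices with odd degree: Tao, Yui. An Eulerian circuit requires all degrees even.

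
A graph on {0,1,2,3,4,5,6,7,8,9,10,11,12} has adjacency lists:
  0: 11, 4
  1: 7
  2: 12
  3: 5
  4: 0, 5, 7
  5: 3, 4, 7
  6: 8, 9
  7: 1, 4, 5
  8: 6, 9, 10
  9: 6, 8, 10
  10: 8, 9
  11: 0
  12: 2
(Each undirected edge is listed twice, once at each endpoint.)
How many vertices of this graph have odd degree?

10

Degrees: 0:2, 1:1, 2:1, 3:1, 4:3, 5:3, 6:2, 7:3, 8:3, 9:3, 10:2, 11:1, 12:1
Odd-degree vertices: 1, 2, 3, 4, 5, 7, 8, 9, 11, 12.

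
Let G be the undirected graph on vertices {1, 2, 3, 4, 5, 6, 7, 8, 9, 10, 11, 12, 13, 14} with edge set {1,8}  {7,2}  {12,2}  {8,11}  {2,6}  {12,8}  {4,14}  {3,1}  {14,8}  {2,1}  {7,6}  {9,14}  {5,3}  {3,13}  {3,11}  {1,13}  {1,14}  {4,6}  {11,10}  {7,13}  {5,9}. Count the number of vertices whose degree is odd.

Degrees: 1:5, 2:4, 3:4, 4:2, 5:2, 6:3, 7:3, 8:4, 9:2, 10:1, 11:3, 12:2, 13:3, 14:4
Odd-degree vertices: 1, 6, 7, 10, 11, 13.

6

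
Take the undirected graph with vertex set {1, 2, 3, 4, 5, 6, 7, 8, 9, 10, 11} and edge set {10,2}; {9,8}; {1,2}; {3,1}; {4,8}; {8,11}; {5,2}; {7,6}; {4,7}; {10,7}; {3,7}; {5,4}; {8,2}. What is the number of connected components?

Component: {1, 2, 3, 4, 5, 6, 7, 8, 9, 10, 11}

1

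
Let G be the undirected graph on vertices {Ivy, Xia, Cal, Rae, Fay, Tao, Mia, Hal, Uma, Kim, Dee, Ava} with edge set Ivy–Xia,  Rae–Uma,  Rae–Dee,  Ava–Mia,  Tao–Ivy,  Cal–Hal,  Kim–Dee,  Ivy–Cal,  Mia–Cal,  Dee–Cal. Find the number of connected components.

Component: {Fay}
Component: {Ivy, Xia, Cal, Rae, Tao, Mia, Hal, Uma, Kim, Dee, Ava}

2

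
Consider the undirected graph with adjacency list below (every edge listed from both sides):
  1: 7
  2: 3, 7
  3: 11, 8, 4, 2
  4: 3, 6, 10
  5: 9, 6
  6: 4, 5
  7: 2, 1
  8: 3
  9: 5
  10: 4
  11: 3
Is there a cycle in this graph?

The graph has 11 vertices, 10 edges, and 1 connected component.
Since 10 = 11 - 1, the graph is a forest and contains no cycle.

No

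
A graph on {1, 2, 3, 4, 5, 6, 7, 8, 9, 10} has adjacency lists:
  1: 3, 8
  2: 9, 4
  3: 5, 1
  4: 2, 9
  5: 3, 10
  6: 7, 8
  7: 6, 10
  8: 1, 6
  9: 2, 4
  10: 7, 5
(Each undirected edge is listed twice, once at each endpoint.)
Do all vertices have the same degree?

Degrees: 1:2, 2:2, 3:2, 4:2, 5:2, 6:2, 7:2, 8:2, 9:2, 10:2
All degrees equal 2; the graph is regular.

Yes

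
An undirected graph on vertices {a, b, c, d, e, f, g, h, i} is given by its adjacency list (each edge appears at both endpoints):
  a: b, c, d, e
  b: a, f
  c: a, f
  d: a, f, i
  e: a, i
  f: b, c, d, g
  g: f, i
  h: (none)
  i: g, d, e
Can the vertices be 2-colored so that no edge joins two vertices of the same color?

Yes

A valid 2-coloring puts {b, c, d, e, g, h} on one side and {a, f, i} on the other; every edge crosses between the two sides.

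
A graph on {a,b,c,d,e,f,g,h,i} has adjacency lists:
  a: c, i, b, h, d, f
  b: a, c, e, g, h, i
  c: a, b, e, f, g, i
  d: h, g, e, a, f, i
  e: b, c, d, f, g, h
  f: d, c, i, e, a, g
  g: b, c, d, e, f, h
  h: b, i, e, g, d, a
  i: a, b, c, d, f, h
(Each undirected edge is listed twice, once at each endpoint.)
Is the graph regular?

Yes

Degrees: a:6, b:6, c:6, d:6, e:6, f:6, g:6, h:6, i:6
All degrees equal 6; the graph is regular.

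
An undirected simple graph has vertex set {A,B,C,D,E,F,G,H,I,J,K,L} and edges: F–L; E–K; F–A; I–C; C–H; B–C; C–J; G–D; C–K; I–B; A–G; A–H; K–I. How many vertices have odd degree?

8

Degrees: A:3, B:2, C:5, D:1, E:1, F:2, G:2, H:2, I:3, J:1, K:3, L:1
Odd-degree vertices: A, C, D, E, I, J, K, L.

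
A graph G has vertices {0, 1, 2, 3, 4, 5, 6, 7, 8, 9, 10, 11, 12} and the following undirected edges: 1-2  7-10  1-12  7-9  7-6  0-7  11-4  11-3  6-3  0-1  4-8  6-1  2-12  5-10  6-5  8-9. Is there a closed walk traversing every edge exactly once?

Degrees: 0:2, 1:4, 2:2, 3:2, 4:2, 5:2, 6:4, 7:4, 8:2, 9:2, 10:2, 11:2, 12:2
All degrees are even and the non-isolated vertices are connected — an Eulerian circuit exists.

Yes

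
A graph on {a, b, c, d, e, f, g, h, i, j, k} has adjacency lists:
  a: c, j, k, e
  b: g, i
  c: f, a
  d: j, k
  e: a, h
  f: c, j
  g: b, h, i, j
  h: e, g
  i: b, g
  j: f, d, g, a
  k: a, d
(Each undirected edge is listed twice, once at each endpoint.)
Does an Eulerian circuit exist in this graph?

Degrees: a:4, b:2, c:2, d:2, e:2, f:2, g:4, h:2, i:2, j:4, k:2
All degrees are even and the non-isolated vertices are connected — an Eulerian circuit exists.

Yes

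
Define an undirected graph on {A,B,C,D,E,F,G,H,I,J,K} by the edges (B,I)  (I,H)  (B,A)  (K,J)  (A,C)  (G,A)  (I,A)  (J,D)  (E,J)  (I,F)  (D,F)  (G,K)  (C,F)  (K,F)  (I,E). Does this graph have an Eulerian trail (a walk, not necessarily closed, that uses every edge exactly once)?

No

Degrees: A:4, B:2, C:2, D:2, E:2, F:4, G:2, H:1, I:5, J:3, K:3
Odd-degree vertices: H, I, J, K (4 total).
An Eulerian trail requires 0 or 2 odd-degree vertices; here there are 4.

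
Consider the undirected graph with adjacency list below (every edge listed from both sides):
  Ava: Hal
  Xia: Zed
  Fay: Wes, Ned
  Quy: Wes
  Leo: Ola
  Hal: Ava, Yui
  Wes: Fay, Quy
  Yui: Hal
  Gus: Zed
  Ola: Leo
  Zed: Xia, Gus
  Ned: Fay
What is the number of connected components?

Component: {Leo, Ola}
Component: {Ava, Hal, Yui}
Component: {Xia, Gus, Zed}
Component: {Fay, Quy, Wes, Ned}

4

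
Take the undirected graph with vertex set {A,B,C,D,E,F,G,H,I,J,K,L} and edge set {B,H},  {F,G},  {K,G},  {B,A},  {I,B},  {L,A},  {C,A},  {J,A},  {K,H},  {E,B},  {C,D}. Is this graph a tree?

|V| = 12, |E| = 11.
It is connected with exactly 11 edges, hence acyclic — it is a tree.

Yes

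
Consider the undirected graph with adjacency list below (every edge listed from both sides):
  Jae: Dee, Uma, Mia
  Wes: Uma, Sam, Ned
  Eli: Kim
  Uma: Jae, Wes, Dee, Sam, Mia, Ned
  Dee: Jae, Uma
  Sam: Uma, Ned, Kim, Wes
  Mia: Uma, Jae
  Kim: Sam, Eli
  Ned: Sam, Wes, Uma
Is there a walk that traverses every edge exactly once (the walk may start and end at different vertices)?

No

Degrees: Jae:3, Wes:3, Eli:1, Uma:6, Dee:2, Sam:4, Mia:2, Kim:2, Ned:3
Odd-degree vertices: Jae, Wes, Eli, Ned (4 total).
With 4 odd-degree vertices (more than two), no single trail can use every edge.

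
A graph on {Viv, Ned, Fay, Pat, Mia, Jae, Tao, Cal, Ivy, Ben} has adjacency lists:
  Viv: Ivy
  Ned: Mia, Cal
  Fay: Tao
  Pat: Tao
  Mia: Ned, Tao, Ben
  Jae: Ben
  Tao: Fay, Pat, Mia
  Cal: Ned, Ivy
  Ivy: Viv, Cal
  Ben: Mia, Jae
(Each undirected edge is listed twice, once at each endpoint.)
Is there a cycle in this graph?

No

The graph has 10 vertices, 9 edges, and 1 connected component.
Since 9 = 10 - 1, the graph is a forest and contains no cycle.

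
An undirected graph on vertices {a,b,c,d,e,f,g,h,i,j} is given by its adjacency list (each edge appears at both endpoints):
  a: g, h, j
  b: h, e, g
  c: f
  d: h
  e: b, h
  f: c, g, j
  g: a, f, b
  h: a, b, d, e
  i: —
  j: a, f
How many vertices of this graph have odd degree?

6

Degrees: a:3, b:3, c:1, d:1, e:2, f:3, g:3, h:4, i:0, j:2
Odd-degree vertices: a, b, c, d, f, g.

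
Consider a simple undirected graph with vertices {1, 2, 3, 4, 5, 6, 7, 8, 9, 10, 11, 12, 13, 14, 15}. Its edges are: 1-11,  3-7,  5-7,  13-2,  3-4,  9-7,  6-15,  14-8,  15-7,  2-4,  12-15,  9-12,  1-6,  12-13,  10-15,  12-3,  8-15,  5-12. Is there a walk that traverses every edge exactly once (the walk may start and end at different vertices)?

Degrees: 1:2, 2:2, 3:3, 4:2, 5:2, 6:2, 7:4, 8:2, 9:2, 10:1, 11:1, 12:5, 13:2, 14:1, 15:5
Odd-degree vertices: 3, 10, 11, 12, 14, 15 (6 total).
With 6 odd-degree vertices (more than two), no single trail can use every edge.

No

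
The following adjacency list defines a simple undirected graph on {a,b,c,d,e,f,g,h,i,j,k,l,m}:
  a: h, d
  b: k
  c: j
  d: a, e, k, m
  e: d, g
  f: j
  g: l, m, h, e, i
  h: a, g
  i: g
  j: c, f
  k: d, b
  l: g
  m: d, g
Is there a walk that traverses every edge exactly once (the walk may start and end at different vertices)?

Degrees: a:2, b:1, c:1, d:4, e:2, f:1, g:5, h:2, i:1, j:2, k:2, l:1, m:2
Odd-degree vertices: b, c, f, g, i, l (6 total).
An Eulerian trail requires 0 or 2 odd-degree vertices; here there are 6.

No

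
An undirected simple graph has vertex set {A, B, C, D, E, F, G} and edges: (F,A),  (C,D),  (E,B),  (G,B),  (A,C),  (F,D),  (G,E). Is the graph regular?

Degrees: A:2, B:2, C:2, D:2, E:2, F:2, G:2
Every vertex has degree 2, so the graph is 2-regular.

Yes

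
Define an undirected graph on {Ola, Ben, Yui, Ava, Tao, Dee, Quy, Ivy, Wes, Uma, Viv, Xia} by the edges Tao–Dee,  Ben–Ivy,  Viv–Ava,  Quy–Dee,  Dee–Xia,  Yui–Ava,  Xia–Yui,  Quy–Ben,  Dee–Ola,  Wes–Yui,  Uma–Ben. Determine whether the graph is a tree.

Yes

The graph has 12 vertices and 11 edges.
Connected and |E| = |V| - 1, which characterizes a tree.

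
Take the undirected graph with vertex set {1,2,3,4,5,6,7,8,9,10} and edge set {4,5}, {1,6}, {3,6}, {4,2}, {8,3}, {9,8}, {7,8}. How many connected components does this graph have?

3

Component: {10}
Component: {2, 4, 5}
Component: {1, 3, 6, 7, 8, 9}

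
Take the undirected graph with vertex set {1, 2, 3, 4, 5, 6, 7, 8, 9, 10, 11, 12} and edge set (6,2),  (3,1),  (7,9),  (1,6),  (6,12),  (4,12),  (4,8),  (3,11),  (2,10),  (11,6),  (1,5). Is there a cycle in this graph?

|V| = 12, |E| = 11, number of components = 2.
One cycle is 1-3-11-6-1.

Yes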